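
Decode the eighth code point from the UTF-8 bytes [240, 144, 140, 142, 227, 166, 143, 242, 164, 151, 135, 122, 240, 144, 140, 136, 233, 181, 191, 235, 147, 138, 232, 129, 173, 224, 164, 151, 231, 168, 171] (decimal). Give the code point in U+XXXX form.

U+806D

Offset 0: leading byte 0xF0 = 11110000 → 4-byte char #1 = F0 90 8C 8E.
Offset 4: leading byte 0xE3 = 11100011 → 3-byte char #2 = E3 A6 8F.
Offset 7: leading byte 0xF2 = 11110010 → 4-byte char #3 = F2 A4 97 87.
Offset 11: leading byte 0x7A = 01111010 → 1-byte char #4 = 7A.
Offset 12: leading byte 0xF0 = 11110000 → 4-byte char #5 = F0 90 8C 88.
Offset 16: leading byte 0xE9 = 11101001 → 3-byte char #6 = E9 B5 BF.
Offset 19: leading byte 0xEB = 11101011 → 3-byte char #7 = EB 93 8A.
Offset 22: leading byte 0xE8 = 11101000 → 3-byte char #8 = E8 81 AD.
Leading byte 0xE8 = 11101000 matches 1110xxxx → 3-byte sequence.
Byte 1: 0xE8 = 11101000, payload 1000 (4 bits).
Byte 2: 0x81 = 10000001 (10xxxxxx ✓), payload 000001.
Byte 3: 0xAD = 10101101 (10xxxxxx ✓), payload 101101.
Concatenate: 1000000001101101 = 0x806D (16 bits → U+806D).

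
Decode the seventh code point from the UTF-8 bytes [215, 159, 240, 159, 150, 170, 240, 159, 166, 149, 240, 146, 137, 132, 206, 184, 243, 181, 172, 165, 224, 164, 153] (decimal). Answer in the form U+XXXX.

U+0919

Offset 0: leading byte 0xD7 = 11010111 → 2-byte char #1 = D7 9F.
Offset 2: leading byte 0xF0 = 11110000 → 4-byte char #2 = F0 9F 96 AA.
Offset 6: leading byte 0xF0 = 11110000 → 4-byte char #3 = F0 9F A6 95.
Offset 10: leading byte 0xF0 = 11110000 → 4-byte char #4 = F0 92 89 84.
Offset 14: leading byte 0xCE = 11001110 → 2-byte char #5 = CE B8.
Offset 16: leading byte 0xF3 = 11110011 → 4-byte char #6 = F3 B5 AC A5.
Offset 20: leading byte 0xE0 = 11100000 → 3-byte char #7 = E0 A4 99.
Leading byte 0xE0 = 11100000 matches 1110xxxx → 3-byte sequence.
Byte 1: 0xE0 = 11100000, payload 0000 (4 bits).
Byte 2: 0xA4 = 10100100 (10xxxxxx ✓), payload 100100.
Byte 3: 0x99 = 10011001 (10xxxxxx ✓), payload 011001.
Concatenate: 0000100100011001 = 0x919 (16 bits → U+0919).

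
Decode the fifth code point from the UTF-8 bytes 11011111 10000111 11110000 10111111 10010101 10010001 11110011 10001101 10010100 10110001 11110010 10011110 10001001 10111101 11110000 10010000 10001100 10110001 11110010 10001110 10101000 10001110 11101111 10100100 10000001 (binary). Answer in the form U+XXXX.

U+10331

Offset 0: leading byte 0xDF = 11011111 → 2-byte char #1 = DF 87.
Offset 2: leading byte 0xF0 = 11110000 → 4-byte char #2 = F0 BF 95 91.
Offset 6: leading byte 0xF3 = 11110011 → 4-byte char #3 = F3 8D 94 B1.
Offset 10: leading byte 0xF2 = 11110010 → 4-byte char #4 = F2 9E 89 BD.
Offset 14: leading byte 0xF0 = 11110000 → 4-byte char #5 = F0 90 8C B1.
Leading byte 0xF0 = 11110000 matches 11110xxx → 4-byte sequence.
Byte 1: 0xF0 = 11110000, payload 000 (3 bits).
Byte 2: 0x90 = 10010000 (10xxxxxx ✓), payload 010000.
Byte 3: 0x8C = 10001100 (10xxxxxx ✓), payload 001100.
Byte 4: 0xB1 = 10110001 (10xxxxxx ✓), payload 110001.
Concatenate: 000010000001100110001 = 0x10331 (21 bits → U+10331).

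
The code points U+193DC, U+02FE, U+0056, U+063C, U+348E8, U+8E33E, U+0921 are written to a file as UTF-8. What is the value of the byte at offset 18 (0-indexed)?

0xA4

U+193DC → 4-byte form F0 99 8F 9C at offsets 0–3.
U+02FE → 2-byte form CB BE at offsets 4–5.
U+0056 → 1-byte form 56 at offsets 6–6.
U+063C → 2-byte form D8 BC at offsets 7–8.
U+348E8 → 4-byte form F0 B4 A3 A8 at offsets 9–12.
U+8E33E → 4-byte form F2 8E 8C BE at offsets 13–16.
U+0921 → 3-byte form E0 A4 A1 at offsets 17–19.
Offset 18 falls in char 7's range; it's byte 2 of E0 A4 A1 = 0xA4.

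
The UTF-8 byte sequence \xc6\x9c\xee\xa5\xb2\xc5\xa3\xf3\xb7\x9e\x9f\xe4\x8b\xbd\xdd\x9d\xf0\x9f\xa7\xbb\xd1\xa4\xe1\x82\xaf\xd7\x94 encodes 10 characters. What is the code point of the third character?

U+0163

Offset 0: leading byte 0xC6 = 11000110 → 2-byte char #1 = C6 9C.
Offset 2: leading byte 0xEE = 11101110 → 3-byte char #2 = EE A5 B2.
Offset 5: leading byte 0xC5 = 11000101 → 2-byte char #3 = C5 A3.
Leading byte 0xC5 = 11000101 matches 110xxxxx → 2-byte sequence.
Byte 1: 0xC5 = 11000101, payload 00101 (5 bits).
Byte 2: 0xA3 = 10100011 (10xxxxxx ✓), payload 100011.
Concatenate: 00101100011 = 0x163 (11 bits → U+0163).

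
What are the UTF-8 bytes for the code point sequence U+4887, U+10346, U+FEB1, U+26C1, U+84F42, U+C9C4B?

U+4887: 3-byte form → E4 A2 87.
U+10346: 4-byte form → F0 90 8D 86.
U+FEB1: 3-byte form → EF BA B1.
U+26C1: 3-byte form → E2 9B 81.
U+84F42: 4-byte form → F2 84 BD 82.
U+C9C4B: 4-byte form → F3 89 B1 8B.
Concatenated (21 bytes): E4 A2 87 F0 90 8D 86 EF BA B1 E2 9B 81 F2 84 BD 82 F3 89 B1 8B.

E4 A2 87 F0 90 8D 86 EF BA B1 E2 9B 81 F2 84 BD 82 F3 89 B1 8B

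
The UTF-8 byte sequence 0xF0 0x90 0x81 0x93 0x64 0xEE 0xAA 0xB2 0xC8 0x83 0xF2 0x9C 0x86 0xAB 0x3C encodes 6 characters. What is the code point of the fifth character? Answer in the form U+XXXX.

U+9C1AB

Offset 0: leading byte 0xF0 = 11110000 → 4-byte char #1 = F0 90 81 93.
Offset 4: leading byte 0x64 = 01100100 → 1-byte char #2 = 64.
Offset 5: leading byte 0xEE = 11101110 → 3-byte char #3 = EE AA B2.
Offset 8: leading byte 0xC8 = 11001000 → 2-byte char #4 = C8 83.
Offset 10: leading byte 0xF2 = 11110010 → 4-byte char #5 = F2 9C 86 AB.
Leading byte 0xF2 = 11110010 matches 11110xxx → 4-byte sequence.
Byte 1: 0xF2 = 11110010, payload 010 (3 bits).
Byte 2: 0x9C = 10011100 (10xxxxxx ✓), payload 011100.
Byte 3: 0x86 = 10000110 (10xxxxxx ✓), payload 000110.
Byte 4: 0xAB = 10101011 (10xxxxxx ✓), payload 101011.
Concatenate: 010011100000110101011 = 0x9C1AB (21 bits → U+9C1AB).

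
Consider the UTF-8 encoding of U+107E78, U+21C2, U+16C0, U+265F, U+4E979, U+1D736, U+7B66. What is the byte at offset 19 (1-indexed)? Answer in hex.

1-indexed offset 19 is 0-indexed offset 18.
U+107E78 → 4-byte form F4 87 B9 B8 at offsets 0–3.
U+21C2 → 3-byte form E2 87 82 at offsets 4–6.
U+16C0 → 3-byte form E1 9B 80 at offsets 7–9.
U+265F → 3-byte form E2 99 9F at offsets 10–12.
U+4E979 → 4-byte form F1 8E A5 B9 at offsets 13–16.
U+1D736 → 4-byte form F0 9D 9C B6 at offsets 17–20.
Offset 18 falls in char 6's range; it's byte 2 of F0 9D 9C B6 = 0x9D.

0x9D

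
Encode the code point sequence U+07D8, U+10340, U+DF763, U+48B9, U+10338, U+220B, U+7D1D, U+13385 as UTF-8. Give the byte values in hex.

U+07D8: 2-byte form → DF 98.
U+10340: 4-byte form → F0 90 8D 80.
U+DF763: 4-byte form → F3 9F 9D A3.
U+48B9: 3-byte form → E4 A2 B9.
U+10338: 4-byte form → F0 90 8C B8.
U+220B: 3-byte form → E2 88 8B.
U+7D1D: 3-byte form → E7 B4 9D.
U+13385: 4-byte form → F0 93 8E 85.
Concatenated (27 bytes): DF 98 F0 90 8D 80 F3 9F 9D A3 E4 A2 B9 F0 90 8C B8 E2 88 8B E7 B4 9D F0 93 8E 85.

DF 98 F0 90 8D 80 F3 9F 9D A3 E4 A2 B9 F0 90 8C B8 E2 88 8B E7 B4 9D F0 93 8E 85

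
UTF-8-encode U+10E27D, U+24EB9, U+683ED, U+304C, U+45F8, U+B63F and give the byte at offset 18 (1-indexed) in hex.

0xB8

1-indexed offset 18 is 0-indexed offset 17.
U+10E27D → 4-byte form F4 8E 89 BD at offsets 0–3.
U+24EB9 → 4-byte form F0 A4 BA B9 at offsets 4–7.
U+683ED → 4-byte form F1 A8 8F AD at offsets 8–11.
U+304C → 3-byte form E3 81 8C at offsets 12–14.
U+45F8 → 3-byte form E4 97 B8 at offsets 15–17.
Offset 17 falls in char 5's range; it's byte 3 of E4 97 B8 = 0xB8.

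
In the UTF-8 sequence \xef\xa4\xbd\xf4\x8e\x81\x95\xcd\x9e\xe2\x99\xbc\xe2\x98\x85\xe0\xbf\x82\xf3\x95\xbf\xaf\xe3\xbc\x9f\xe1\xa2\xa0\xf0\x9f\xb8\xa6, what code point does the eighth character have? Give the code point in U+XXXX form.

Offset 0: leading byte 0xEF = 11101111 → 3-byte char #1 = EF A4 BD.
Offset 3: leading byte 0xF4 = 11110100 → 4-byte char #2 = F4 8E 81 95.
Offset 7: leading byte 0xCD = 11001101 → 2-byte char #3 = CD 9E.
Offset 9: leading byte 0xE2 = 11100010 → 3-byte char #4 = E2 99 BC.
Offset 12: leading byte 0xE2 = 11100010 → 3-byte char #5 = E2 98 85.
Offset 15: leading byte 0xE0 = 11100000 → 3-byte char #6 = E0 BF 82.
Offset 18: leading byte 0xF3 = 11110011 → 4-byte char #7 = F3 95 BF AF.
Offset 22: leading byte 0xE3 = 11100011 → 3-byte char #8 = E3 BC 9F.
Leading byte 0xE3 = 11100011 matches 1110xxxx → 3-byte sequence.
Byte 1: 0xE3 = 11100011, payload 0011 (4 bits).
Byte 2: 0xBC = 10111100 (10xxxxxx ✓), payload 111100.
Byte 3: 0x9F = 10011111 (10xxxxxx ✓), payload 011111.
Concatenate: 0011111100011111 = 0x3F1F (16 bits → U+3F1F).

U+3F1F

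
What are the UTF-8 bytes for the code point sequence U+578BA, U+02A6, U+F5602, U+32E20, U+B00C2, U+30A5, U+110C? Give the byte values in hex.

F1 97 A2 BA CA A6 F3 B5 98 82 F0 B2 B8 A0 F2 B0 83 82 E3 82 A5 E1 84 8C

U+578BA: 4-byte form → F1 97 A2 BA.
U+02A6: 2-byte form → CA A6.
U+F5602: 4-byte form → F3 B5 98 82.
U+32E20: 4-byte form → F0 B2 B8 A0.
U+B00C2: 4-byte form → F2 B0 83 82.
U+30A5: 3-byte form → E3 82 A5.
U+110C: 3-byte form → E1 84 8C.
Concatenated (24 bytes): F1 97 A2 BA CA A6 F3 B5 98 82 F0 B2 B8 A0 F2 B0 83 82 E3 82 A5 E1 84 8C.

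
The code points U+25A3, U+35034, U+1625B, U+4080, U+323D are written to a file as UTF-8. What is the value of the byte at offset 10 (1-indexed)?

0x89

1-indexed offset 10 is 0-indexed offset 9.
U+25A3 → 3-byte form E2 96 A3 at offsets 0–2.
U+35034 → 4-byte form F0 B5 80 B4 at offsets 3–6.
U+1625B → 4-byte form F0 96 89 9B at offsets 7–10.
Offset 9 falls in char 3's range; it's byte 3 of F0 96 89 9B = 0x89.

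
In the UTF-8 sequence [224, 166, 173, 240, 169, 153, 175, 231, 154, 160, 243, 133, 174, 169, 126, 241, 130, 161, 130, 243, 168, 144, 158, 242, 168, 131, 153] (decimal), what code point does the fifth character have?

Offset 0: leading byte 0xE0 = 11100000 → 3-byte char #1 = E0 A6 AD.
Offset 3: leading byte 0xF0 = 11110000 → 4-byte char #2 = F0 A9 99 AF.
Offset 7: leading byte 0xE7 = 11100111 → 3-byte char #3 = E7 9A A0.
Offset 10: leading byte 0xF3 = 11110011 → 4-byte char #4 = F3 85 AE A9.
Offset 14: leading byte 0x7E = 01111110 → 1-byte char #5 = 7E.
Leading byte 0x7E = 01111110 matches 0xxxxxxx → 1-byte sequence.
Byte 1: 0x7E = 01111110, payload 1111110 (7 bits).
Concatenate: 1111110 = 0x7E (7 bits → U+007E).

U+007E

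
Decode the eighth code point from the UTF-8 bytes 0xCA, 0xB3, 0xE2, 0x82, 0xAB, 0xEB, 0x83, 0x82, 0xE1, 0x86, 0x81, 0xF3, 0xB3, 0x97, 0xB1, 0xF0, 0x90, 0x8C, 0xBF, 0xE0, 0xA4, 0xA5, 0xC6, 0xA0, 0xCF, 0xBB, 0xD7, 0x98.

Offset 0: leading byte 0xCA = 11001010 → 2-byte char #1 = CA B3.
Offset 2: leading byte 0xE2 = 11100010 → 3-byte char #2 = E2 82 AB.
Offset 5: leading byte 0xEB = 11101011 → 3-byte char #3 = EB 83 82.
Offset 8: leading byte 0xE1 = 11100001 → 3-byte char #4 = E1 86 81.
Offset 11: leading byte 0xF3 = 11110011 → 4-byte char #5 = F3 B3 97 B1.
Offset 15: leading byte 0xF0 = 11110000 → 4-byte char #6 = F0 90 8C BF.
Offset 19: leading byte 0xE0 = 11100000 → 3-byte char #7 = E0 A4 A5.
Offset 22: leading byte 0xC6 = 11000110 → 2-byte char #8 = C6 A0.
Leading byte 0xC6 = 11000110 matches 110xxxxx → 2-byte sequence.
Byte 1: 0xC6 = 11000110, payload 00110 (5 bits).
Byte 2: 0xA0 = 10100000 (10xxxxxx ✓), payload 100000.
Concatenate: 00110100000 = 0x1A0 (11 bits → U+01A0).

U+01A0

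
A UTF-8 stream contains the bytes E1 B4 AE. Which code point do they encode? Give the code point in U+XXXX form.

U+1D2E

Leading byte 0xE1 = 11100001 matches 1110xxxx → 3-byte sequence.
Byte 1: 0xE1 = 11100001, payload 0001 (4 bits).
Byte 2: 0xB4 = 10110100 (10xxxxxx ✓), payload 110100.
Byte 3: 0xAE = 10101110 (10xxxxxx ✓), payload 101110.
Concatenate: 0001110100101110 = 0x1D2E (16 bits → U+1D2E).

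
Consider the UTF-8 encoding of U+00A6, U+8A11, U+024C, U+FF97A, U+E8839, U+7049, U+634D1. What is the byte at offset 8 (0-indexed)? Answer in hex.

0xBF

U+00A6 → 2-byte form C2 A6 at offsets 0–1.
U+8A11 → 3-byte form E8 A8 91 at offsets 2–4.
U+024C → 2-byte form C9 8C at offsets 5–6.
U+FF97A → 4-byte form F3 BF A5 BA at offsets 7–10.
Offset 8 falls in char 4's range; it's byte 2 of F3 BF A5 BA = 0xBF.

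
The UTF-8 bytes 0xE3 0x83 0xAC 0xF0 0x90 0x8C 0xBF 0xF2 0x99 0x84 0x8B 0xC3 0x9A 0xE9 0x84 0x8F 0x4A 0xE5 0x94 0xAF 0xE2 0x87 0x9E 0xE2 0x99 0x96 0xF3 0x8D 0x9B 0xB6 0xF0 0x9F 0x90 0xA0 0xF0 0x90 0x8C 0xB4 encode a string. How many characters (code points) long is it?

12

Byte at offset 0: 0xE3 = 11100011 → 3-byte char (#1). Advance 3.
Byte at offset 3: 0xF0 = 11110000 → 4-byte char (#2). Advance 4.
Byte at offset 7: 0xF2 = 11110010 → 4-byte char (#3). Advance 4.
Byte at offset 11: 0xC3 = 11000011 → 2-byte char (#4). Advance 2.
Byte at offset 13: 0xE9 = 11101001 → 3-byte char (#5). Advance 3.
Byte at offset 16: 0x4A = 01001010 → 1-byte char (#6). Advance 1.
Byte at offset 17: 0xE5 = 11100101 → 3-byte char (#7). Advance 3.
Byte at offset 20: 0xE2 = 11100010 → 3-byte char (#8). Advance 3.
Byte at offset 23: 0xE2 = 11100010 → 3-byte char (#9). Advance 3.
Byte at offset 26: 0xF3 = 11110011 → 4-byte char (#10). Advance 4.
Byte at offset 30: 0xF0 = 11110000 → 4-byte char (#11). Advance 4.
Byte at offset 34: 0xF0 = 11110000 → 4-byte char (#12). Advance 4.
Reached end at offset 38 after 12 code points.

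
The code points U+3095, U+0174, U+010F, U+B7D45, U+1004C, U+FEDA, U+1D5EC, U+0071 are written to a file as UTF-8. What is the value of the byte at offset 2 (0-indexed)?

0x95

U+3095 → 3-byte form E3 82 95 at offsets 0–2.
Offset 2 falls in char 1's range; it's byte 3 of E3 82 95 = 0x95.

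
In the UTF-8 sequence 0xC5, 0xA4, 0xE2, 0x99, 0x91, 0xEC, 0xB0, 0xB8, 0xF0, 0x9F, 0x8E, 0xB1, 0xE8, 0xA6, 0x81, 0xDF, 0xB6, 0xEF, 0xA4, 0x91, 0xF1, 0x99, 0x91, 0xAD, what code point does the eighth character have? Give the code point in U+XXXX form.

Offset 0: leading byte 0xC5 = 11000101 → 2-byte char #1 = C5 A4.
Offset 2: leading byte 0xE2 = 11100010 → 3-byte char #2 = E2 99 91.
Offset 5: leading byte 0xEC = 11101100 → 3-byte char #3 = EC B0 B8.
Offset 8: leading byte 0xF0 = 11110000 → 4-byte char #4 = F0 9F 8E B1.
Offset 12: leading byte 0xE8 = 11101000 → 3-byte char #5 = E8 A6 81.
Offset 15: leading byte 0xDF = 11011111 → 2-byte char #6 = DF B6.
Offset 17: leading byte 0xEF = 11101111 → 3-byte char #7 = EF A4 91.
Offset 20: leading byte 0xF1 = 11110001 → 4-byte char #8 = F1 99 91 AD.
Leading byte 0xF1 = 11110001 matches 11110xxx → 4-byte sequence.
Byte 1: 0xF1 = 11110001, payload 001 (3 bits).
Byte 2: 0x99 = 10011001 (10xxxxxx ✓), payload 011001.
Byte 3: 0x91 = 10010001 (10xxxxxx ✓), payload 010001.
Byte 4: 0xAD = 10101101 (10xxxxxx ✓), payload 101101.
Concatenate: 001011001010001101101 = 0x5946D (21 bits → U+5946D).

U+5946D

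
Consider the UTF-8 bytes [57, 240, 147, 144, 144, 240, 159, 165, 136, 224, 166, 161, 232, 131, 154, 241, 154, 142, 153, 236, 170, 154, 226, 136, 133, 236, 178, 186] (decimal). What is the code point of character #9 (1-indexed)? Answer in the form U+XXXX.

U+CCBA

Offset 0: leading byte 0x39 = 00111001 → 1-byte char #1 = 39.
Offset 1: leading byte 0xF0 = 11110000 → 4-byte char #2 = F0 93 90 90.
Offset 5: leading byte 0xF0 = 11110000 → 4-byte char #3 = F0 9F A5 88.
Offset 9: leading byte 0xE0 = 11100000 → 3-byte char #4 = E0 A6 A1.
Offset 12: leading byte 0xE8 = 11101000 → 3-byte char #5 = E8 83 9A.
Offset 15: leading byte 0xF1 = 11110001 → 4-byte char #6 = F1 9A 8E 99.
Offset 19: leading byte 0xEC = 11101100 → 3-byte char #7 = EC AA 9A.
Offset 22: leading byte 0xE2 = 11100010 → 3-byte char #8 = E2 88 85.
Offset 25: leading byte 0xEC = 11101100 → 3-byte char #9 = EC B2 BA.
Leading byte 0xEC = 11101100 matches 1110xxxx → 3-byte sequence.
Byte 1: 0xEC = 11101100, payload 1100 (4 bits).
Byte 2: 0xB2 = 10110010 (10xxxxxx ✓), payload 110010.
Byte 3: 0xBA = 10111010 (10xxxxxx ✓), payload 111010.
Concatenate: 1100110010111010 = 0xCCBA (16 bits → U+CCBA).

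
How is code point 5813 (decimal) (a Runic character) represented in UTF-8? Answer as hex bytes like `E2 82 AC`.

U+16B5 = 0x16B5 = 5813 decimal. In range U+0800–U+FFFF → 3-byte form: 1110xxxx 10xxxxxx 10xxxxxx.
Binary (16 bits): 0001011010110101.
Split 4+6+6: 0001 | 011010 | 110101.
Byte 1: 11100001 = 0xE1.
Byte 2: 10011010 = 0x9A.
Byte 3: 10110101 = 0xB5.

E1 9A B5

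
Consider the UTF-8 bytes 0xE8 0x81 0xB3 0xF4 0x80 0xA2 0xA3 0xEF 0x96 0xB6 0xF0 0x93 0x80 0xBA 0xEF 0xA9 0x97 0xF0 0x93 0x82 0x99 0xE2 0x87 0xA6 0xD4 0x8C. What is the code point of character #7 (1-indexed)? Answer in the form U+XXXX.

U+21E6

Offset 0: leading byte 0xE8 = 11101000 → 3-byte char #1 = E8 81 B3.
Offset 3: leading byte 0xF4 = 11110100 → 4-byte char #2 = F4 80 A2 A3.
Offset 7: leading byte 0xEF = 11101111 → 3-byte char #3 = EF 96 B6.
Offset 10: leading byte 0xF0 = 11110000 → 4-byte char #4 = F0 93 80 BA.
Offset 14: leading byte 0xEF = 11101111 → 3-byte char #5 = EF A9 97.
Offset 17: leading byte 0xF0 = 11110000 → 4-byte char #6 = F0 93 82 99.
Offset 21: leading byte 0xE2 = 11100010 → 3-byte char #7 = E2 87 A6.
Leading byte 0xE2 = 11100010 matches 1110xxxx → 3-byte sequence.
Byte 1: 0xE2 = 11100010, payload 0010 (4 bits).
Byte 2: 0x87 = 10000111 (10xxxxxx ✓), payload 000111.
Byte 3: 0xA6 = 10100110 (10xxxxxx ✓), payload 100110.
Concatenate: 0010000111100110 = 0x21E6 (16 bits → U+21E6).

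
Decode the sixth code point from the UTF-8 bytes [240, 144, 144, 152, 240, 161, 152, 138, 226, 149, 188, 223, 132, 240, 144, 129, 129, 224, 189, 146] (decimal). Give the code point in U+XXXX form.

Offset 0: leading byte 0xF0 = 11110000 → 4-byte char #1 = F0 90 90 98.
Offset 4: leading byte 0xF0 = 11110000 → 4-byte char #2 = F0 A1 98 8A.
Offset 8: leading byte 0xE2 = 11100010 → 3-byte char #3 = E2 95 BC.
Offset 11: leading byte 0xDF = 11011111 → 2-byte char #4 = DF 84.
Offset 13: leading byte 0xF0 = 11110000 → 4-byte char #5 = F0 90 81 81.
Offset 17: leading byte 0xE0 = 11100000 → 3-byte char #6 = E0 BD 92.
Leading byte 0xE0 = 11100000 matches 1110xxxx → 3-byte sequence.
Byte 1: 0xE0 = 11100000, payload 0000 (4 bits).
Byte 2: 0xBD = 10111101 (10xxxxxx ✓), payload 111101.
Byte 3: 0x92 = 10010010 (10xxxxxx ✓), payload 010010.
Concatenate: 0000111101010010 = 0xF52 (16 bits → U+0F52).

U+0F52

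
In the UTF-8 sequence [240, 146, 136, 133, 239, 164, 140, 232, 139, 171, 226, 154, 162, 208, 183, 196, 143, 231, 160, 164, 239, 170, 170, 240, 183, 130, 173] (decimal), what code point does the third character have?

Offset 0: leading byte 0xF0 = 11110000 → 4-byte char #1 = F0 92 88 85.
Offset 4: leading byte 0xEF = 11101111 → 3-byte char #2 = EF A4 8C.
Offset 7: leading byte 0xE8 = 11101000 → 3-byte char #3 = E8 8B AB.
Leading byte 0xE8 = 11101000 matches 1110xxxx → 3-byte sequence.
Byte 1: 0xE8 = 11101000, payload 1000 (4 bits).
Byte 2: 0x8B = 10001011 (10xxxxxx ✓), payload 001011.
Byte 3: 0xAB = 10101011 (10xxxxxx ✓), payload 101011.
Concatenate: 1000001011101011 = 0x82EB (16 bits → U+82EB).

U+82EB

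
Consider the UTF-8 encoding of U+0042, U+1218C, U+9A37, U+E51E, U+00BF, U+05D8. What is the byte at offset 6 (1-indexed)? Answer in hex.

1-indexed offset 6 is 0-indexed offset 5.
U+0042 → 1-byte form 42 at offsets 0–0.
U+1218C → 4-byte form F0 92 86 8C at offsets 1–4.
U+9A37 → 3-byte form E9 A8 B7 at offsets 5–7.
Offset 5 falls in char 3's range; it's byte 1 of E9 A8 B7 = 0xE9.

0xE9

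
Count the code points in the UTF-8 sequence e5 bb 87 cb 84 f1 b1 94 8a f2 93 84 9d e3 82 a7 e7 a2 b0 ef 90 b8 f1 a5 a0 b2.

Byte at offset 0: 0xE5 = 11100101 → 3-byte char (#1). Advance 3.
Byte at offset 3: 0xCB = 11001011 → 2-byte char (#2). Advance 2.
Byte at offset 5: 0xF1 = 11110001 → 4-byte char (#3). Advance 4.
Byte at offset 9: 0xF2 = 11110010 → 4-byte char (#4). Advance 4.
Byte at offset 13: 0xE3 = 11100011 → 3-byte char (#5). Advance 3.
Byte at offset 16: 0xE7 = 11100111 → 3-byte char (#6). Advance 3.
Byte at offset 19: 0xEF = 11101111 → 3-byte char (#7). Advance 3.
Byte at offset 22: 0xF1 = 11110001 → 4-byte char (#8). Advance 4.
Reached end at offset 26 after 8 code points.

8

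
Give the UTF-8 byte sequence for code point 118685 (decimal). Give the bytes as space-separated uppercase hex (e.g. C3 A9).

U+1CF9D = 0x1CF9D = 118685 decimal. In range U+10000–U+10FFFF → 4-byte form: 11110xxx 10xxxxxx 10xxxxxx 10xxxxxx.
Binary (21 bits): 000011100111110011101.
Split 3+6+6+6: 000 | 011100 | 111110 | 011101.
Byte 1: 11110000 = 0xF0.
Byte 2: 10011100 = 0x9C.
Byte 3: 10111110 = 0xBE.
Byte 4: 10011101 = 0x9D.

F0 9C BE 9D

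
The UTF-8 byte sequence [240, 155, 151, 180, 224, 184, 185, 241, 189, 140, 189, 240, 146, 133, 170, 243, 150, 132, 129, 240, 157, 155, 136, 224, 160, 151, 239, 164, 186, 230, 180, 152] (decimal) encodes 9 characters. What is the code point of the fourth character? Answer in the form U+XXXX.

Offset 0: leading byte 0xF0 = 11110000 → 4-byte char #1 = F0 9B 97 B4.
Offset 4: leading byte 0xE0 = 11100000 → 3-byte char #2 = E0 B8 B9.
Offset 7: leading byte 0xF1 = 11110001 → 4-byte char #3 = F1 BD 8C BD.
Offset 11: leading byte 0xF0 = 11110000 → 4-byte char #4 = F0 92 85 AA.
Leading byte 0xF0 = 11110000 matches 11110xxx → 4-byte sequence.
Byte 1: 0xF0 = 11110000, payload 000 (3 bits).
Byte 2: 0x92 = 10010010 (10xxxxxx ✓), payload 010010.
Byte 3: 0x85 = 10000101 (10xxxxxx ✓), payload 000101.
Byte 4: 0xAA = 10101010 (10xxxxxx ✓), payload 101010.
Concatenate: 000010010000101101010 = 0x1216A (21 bits → U+1216A).

U+1216A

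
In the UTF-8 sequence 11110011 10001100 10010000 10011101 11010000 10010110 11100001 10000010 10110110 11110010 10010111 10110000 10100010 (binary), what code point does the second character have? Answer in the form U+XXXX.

U+0416

Offset 0: leading byte 0xF3 = 11110011 → 4-byte char #1 = F3 8C 90 9D.
Offset 4: leading byte 0xD0 = 11010000 → 2-byte char #2 = D0 96.
Leading byte 0xD0 = 11010000 matches 110xxxxx → 2-byte sequence.
Byte 1: 0xD0 = 11010000, payload 10000 (5 bits).
Byte 2: 0x96 = 10010110 (10xxxxxx ✓), payload 010110.
Concatenate: 10000010110 = 0x416 (11 bits → U+0416).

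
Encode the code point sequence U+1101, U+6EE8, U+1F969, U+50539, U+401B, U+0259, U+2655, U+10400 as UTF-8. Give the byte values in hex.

U+1101: 3-byte form → E1 84 81.
U+6EE8: 3-byte form → E6 BB A8.
U+1F969: 4-byte form → F0 9F A5 A9.
U+50539: 4-byte form → F1 90 94 B9.
U+401B: 3-byte form → E4 80 9B.
U+0259: 2-byte form → C9 99.
U+2655: 3-byte form → E2 99 95.
U+10400: 4-byte form → F0 90 90 80.
Concatenated (26 bytes): E1 84 81 E6 BB A8 F0 9F A5 A9 F1 90 94 B9 E4 80 9B C9 99 E2 99 95 F0 90 90 80.

E1 84 81 E6 BB A8 F0 9F A5 A9 F1 90 94 B9 E4 80 9B C9 99 E2 99 95 F0 90 90 80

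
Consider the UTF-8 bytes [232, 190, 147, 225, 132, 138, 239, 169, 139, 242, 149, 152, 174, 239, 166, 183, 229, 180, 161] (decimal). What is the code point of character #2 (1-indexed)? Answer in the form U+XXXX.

Offset 0: leading byte 0xE8 = 11101000 → 3-byte char #1 = E8 BE 93.
Offset 3: leading byte 0xE1 = 11100001 → 3-byte char #2 = E1 84 8A.
Leading byte 0xE1 = 11100001 matches 1110xxxx → 3-byte sequence.
Byte 1: 0xE1 = 11100001, payload 0001 (4 bits).
Byte 2: 0x84 = 10000100 (10xxxxxx ✓), payload 000100.
Byte 3: 0x8A = 10001010 (10xxxxxx ✓), payload 001010.
Concatenate: 0001000100001010 = 0x110A (16 bits → U+110A).

U+110A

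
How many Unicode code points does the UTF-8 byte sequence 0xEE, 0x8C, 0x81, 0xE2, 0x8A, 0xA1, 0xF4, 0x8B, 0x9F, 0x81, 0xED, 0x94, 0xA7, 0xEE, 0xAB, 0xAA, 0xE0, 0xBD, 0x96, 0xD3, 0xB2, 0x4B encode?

Byte at offset 0: 0xEE = 11101110 → 3-byte char (#1). Advance 3.
Byte at offset 3: 0xE2 = 11100010 → 3-byte char (#2). Advance 3.
Byte at offset 6: 0xF4 = 11110100 → 4-byte char (#3). Advance 4.
Byte at offset 10: 0xED = 11101101 → 3-byte char (#4). Advance 3.
Byte at offset 13: 0xEE = 11101110 → 3-byte char (#5). Advance 3.
Byte at offset 16: 0xE0 = 11100000 → 3-byte char (#6). Advance 3.
Byte at offset 19: 0xD3 = 11010011 → 2-byte char (#7). Advance 2.
Byte at offset 21: 0x4B = 01001011 → 1-byte char (#8). Advance 1.
Reached end at offset 22 after 8 code points.

8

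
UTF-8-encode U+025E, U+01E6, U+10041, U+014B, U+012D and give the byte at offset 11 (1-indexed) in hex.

0xC4

1-indexed offset 11 is 0-indexed offset 10.
U+025E → 2-byte form C9 9E at offsets 0–1.
U+01E6 → 2-byte form C7 A6 at offsets 2–3.
U+10041 → 4-byte form F0 90 81 81 at offsets 4–7.
U+014B → 2-byte form C5 8B at offsets 8–9.
U+012D → 2-byte form C4 AD at offsets 10–11.
Offset 10 falls in char 5's range; it's byte 1 of C4 AD = 0xC4.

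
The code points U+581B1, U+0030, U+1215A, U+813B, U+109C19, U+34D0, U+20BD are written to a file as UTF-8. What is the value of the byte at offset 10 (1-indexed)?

1-indexed offset 10 is 0-indexed offset 9.
U+581B1 → 4-byte form F1 98 86 B1 at offsets 0–3.
U+0030 → 1-byte form 30 at offsets 4–4.
U+1215A → 4-byte form F0 92 85 9A at offsets 5–8.
U+813B → 3-byte form E8 84 BB at offsets 9–11.
Offset 9 falls in char 4's range; it's byte 1 of E8 84 BB = 0xE8.

0xE8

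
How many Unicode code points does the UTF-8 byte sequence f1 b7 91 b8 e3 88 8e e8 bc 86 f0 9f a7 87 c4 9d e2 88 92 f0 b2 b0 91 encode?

Byte at offset 0: 0xF1 = 11110001 → 4-byte char (#1). Advance 4.
Byte at offset 4: 0xE3 = 11100011 → 3-byte char (#2). Advance 3.
Byte at offset 7: 0xE8 = 11101000 → 3-byte char (#3). Advance 3.
Byte at offset 10: 0xF0 = 11110000 → 4-byte char (#4). Advance 4.
Byte at offset 14: 0xC4 = 11000100 → 2-byte char (#5). Advance 2.
Byte at offset 16: 0xE2 = 11100010 → 3-byte char (#6). Advance 3.
Byte at offset 19: 0xF0 = 11110000 → 4-byte char (#7). Advance 4.
Reached end at offset 23 after 7 code points.

7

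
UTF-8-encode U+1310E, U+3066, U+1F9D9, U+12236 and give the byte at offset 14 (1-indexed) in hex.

1-indexed offset 14 is 0-indexed offset 13.
U+1310E → 4-byte form F0 93 84 8E at offsets 0–3.
U+3066 → 3-byte form E3 81 A6 at offsets 4–6.
U+1F9D9 → 4-byte form F0 9F A7 99 at offsets 7–10.
U+12236 → 4-byte form F0 92 88 B6 at offsets 11–14.
Offset 13 falls in char 4's range; it's byte 3 of F0 92 88 B6 = 0x88.

0x88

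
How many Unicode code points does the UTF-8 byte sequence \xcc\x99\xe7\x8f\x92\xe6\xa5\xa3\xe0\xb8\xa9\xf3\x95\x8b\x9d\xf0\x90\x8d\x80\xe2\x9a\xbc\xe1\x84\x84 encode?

8

Byte at offset 0: 0xCC = 11001100 → 2-byte char (#1). Advance 2.
Byte at offset 2: 0xE7 = 11100111 → 3-byte char (#2). Advance 3.
Byte at offset 5: 0xE6 = 11100110 → 3-byte char (#3). Advance 3.
Byte at offset 8: 0xE0 = 11100000 → 3-byte char (#4). Advance 3.
Byte at offset 11: 0xF3 = 11110011 → 4-byte char (#5). Advance 4.
Byte at offset 15: 0xF0 = 11110000 → 4-byte char (#6). Advance 4.
Byte at offset 19: 0xE2 = 11100010 → 3-byte char (#7). Advance 3.
Byte at offset 22: 0xE1 = 11100001 → 3-byte char (#8). Advance 3.
Reached end at offset 25 after 8 code points.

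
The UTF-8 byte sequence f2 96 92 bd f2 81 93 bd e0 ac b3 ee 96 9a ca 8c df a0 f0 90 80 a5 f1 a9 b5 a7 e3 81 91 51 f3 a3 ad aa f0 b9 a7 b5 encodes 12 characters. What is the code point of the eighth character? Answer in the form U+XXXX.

Offset 0: leading byte 0xF2 = 11110010 → 4-byte char #1 = F2 96 92 BD.
Offset 4: leading byte 0xF2 = 11110010 → 4-byte char #2 = F2 81 93 BD.
Offset 8: leading byte 0xE0 = 11100000 → 3-byte char #3 = E0 AC B3.
Offset 11: leading byte 0xEE = 11101110 → 3-byte char #4 = EE 96 9A.
Offset 14: leading byte 0xCA = 11001010 → 2-byte char #5 = CA 8C.
Offset 16: leading byte 0xDF = 11011111 → 2-byte char #6 = DF A0.
Offset 18: leading byte 0xF0 = 11110000 → 4-byte char #7 = F0 90 80 A5.
Offset 22: leading byte 0xF1 = 11110001 → 4-byte char #8 = F1 A9 B5 A7.
Leading byte 0xF1 = 11110001 matches 11110xxx → 4-byte sequence.
Byte 1: 0xF1 = 11110001, payload 001 (3 bits).
Byte 2: 0xA9 = 10101001 (10xxxxxx ✓), payload 101001.
Byte 3: 0xB5 = 10110101 (10xxxxxx ✓), payload 110101.
Byte 4: 0xA7 = 10100111 (10xxxxxx ✓), payload 100111.
Concatenate: 001101001110101100111 = 0x69D67 (21 bits → U+69D67).

U+69D67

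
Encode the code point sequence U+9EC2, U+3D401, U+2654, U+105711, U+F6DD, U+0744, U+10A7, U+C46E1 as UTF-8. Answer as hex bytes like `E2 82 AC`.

U+9EC2: 3-byte form → E9 BB 82.
U+3D401: 4-byte form → F0 BD 90 81.
U+2654: 3-byte form → E2 99 94.
U+105711: 4-byte form → F4 85 9C 91.
U+F6DD: 3-byte form → EF 9B 9D.
U+0744: 2-byte form → DD 84.
U+10A7: 3-byte form → E1 82 A7.
U+C46E1: 4-byte form → F3 84 9B A1.
Concatenated (26 bytes): E9 BB 82 F0 BD 90 81 E2 99 94 F4 85 9C 91 EF 9B 9D DD 84 E1 82 A7 F3 84 9B A1.

E9 BB 82 F0 BD 90 81 E2 99 94 F4 85 9C 91 EF 9B 9D DD 84 E1 82 A7 F3 84 9B A1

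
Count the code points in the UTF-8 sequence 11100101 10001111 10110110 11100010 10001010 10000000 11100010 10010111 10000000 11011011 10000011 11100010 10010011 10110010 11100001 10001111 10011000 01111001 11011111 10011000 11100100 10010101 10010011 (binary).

Byte at offset 0: 0xE5 = 11100101 → 3-byte char (#1). Advance 3.
Byte at offset 3: 0xE2 = 11100010 → 3-byte char (#2). Advance 3.
Byte at offset 6: 0xE2 = 11100010 → 3-byte char (#3). Advance 3.
Byte at offset 9: 0xDB = 11011011 → 2-byte char (#4). Advance 2.
Byte at offset 11: 0xE2 = 11100010 → 3-byte char (#5). Advance 3.
Byte at offset 14: 0xE1 = 11100001 → 3-byte char (#6). Advance 3.
Byte at offset 17: 0x79 = 01111001 → 1-byte char (#7). Advance 1.
Byte at offset 18: 0xDF = 11011111 → 2-byte char (#8). Advance 2.
Byte at offset 20: 0xE4 = 11100100 → 3-byte char (#9). Advance 3.
Reached end at offset 23 after 9 code points.

9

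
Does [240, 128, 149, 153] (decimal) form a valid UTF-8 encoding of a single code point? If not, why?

invalid (overlong encoding)

Leading byte 0xF0 = 11110000 → 4-byte form.
Continuation bytes all match 10xxxxxx. Payload decodes to 0x559.
But 0x559 < 0x10000, the minimum for a 4-byte sequence — this is an overlong encoding.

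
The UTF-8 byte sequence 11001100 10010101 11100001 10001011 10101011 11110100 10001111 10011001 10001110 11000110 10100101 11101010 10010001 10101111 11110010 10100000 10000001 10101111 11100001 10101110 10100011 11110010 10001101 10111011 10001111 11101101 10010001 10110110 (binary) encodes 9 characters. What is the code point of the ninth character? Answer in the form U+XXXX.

Offset 0: leading byte 0xCC = 11001100 → 2-byte char #1 = CC 95.
Offset 2: leading byte 0xE1 = 11100001 → 3-byte char #2 = E1 8B AB.
Offset 5: leading byte 0xF4 = 11110100 → 4-byte char #3 = F4 8F 99 8E.
Offset 9: leading byte 0xC6 = 11000110 → 2-byte char #4 = C6 A5.
Offset 11: leading byte 0xEA = 11101010 → 3-byte char #5 = EA 91 AF.
Offset 14: leading byte 0xF2 = 11110010 → 4-byte char #6 = F2 A0 81 AF.
Offset 18: leading byte 0xE1 = 11100001 → 3-byte char #7 = E1 AE A3.
Offset 21: leading byte 0xF2 = 11110010 → 4-byte char #8 = F2 8D BB 8F.
Offset 25: leading byte 0xED = 11101101 → 3-byte char #9 = ED 91 B6.
Leading byte 0xED = 11101101 matches 1110xxxx → 3-byte sequence.
Byte 1: 0xED = 11101101, payload 1101 (4 bits).
Byte 2: 0x91 = 10010001 (10xxxxxx ✓), payload 010001.
Byte 3: 0xB6 = 10110110 (10xxxxxx ✓), payload 110110.
Concatenate: 1101010001110110 = 0xD476 (16 bits → U+D476).

U+D476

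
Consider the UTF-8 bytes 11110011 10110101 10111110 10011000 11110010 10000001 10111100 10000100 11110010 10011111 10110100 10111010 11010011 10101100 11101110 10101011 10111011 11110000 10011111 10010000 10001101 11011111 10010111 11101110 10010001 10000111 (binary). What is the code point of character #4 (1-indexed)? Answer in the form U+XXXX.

Offset 0: leading byte 0xF3 = 11110011 → 4-byte char #1 = F3 B5 BE 98.
Offset 4: leading byte 0xF2 = 11110010 → 4-byte char #2 = F2 81 BC 84.
Offset 8: leading byte 0xF2 = 11110010 → 4-byte char #3 = F2 9F B4 BA.
Offset 12: leading byte 0xD3 = 11010011 → 2-byte char #4 = D3 AC.
Leading byte 0xD3 = 11010011 matches 110xxxxx → 2-byte sequence.
Byte 1: 0xD3 = 11010011, payload 10011 (5 bits).
Byte 2: 0xAC = 10101100 (10xxxxxx ✓), payload 101100.
Concatenate: 10011101100 = 0x4EC (11 bits → U+04EC).

U+04EC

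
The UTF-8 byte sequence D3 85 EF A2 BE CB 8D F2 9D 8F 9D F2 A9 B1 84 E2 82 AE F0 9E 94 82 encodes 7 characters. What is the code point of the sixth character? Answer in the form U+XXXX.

U+20AE

Offset 0: leading byte 0xD3 = 11010011 → 2-byte char #1 = D3 85.
Offset 2: leading byte 0xEF = 11101111 → 3-byte char #2 = EF A2 BE.
Offset 5: leading byte 0xCB = 11001011 → 2-byte char #3 = CB 8D.
Offset 7: leading byte 0xF2 = 11110010 → 4-byte char #4 = F2 9D 8F 9D.
Offset 11: leading byte 0xF2 = 11110010 → 4-byte char #5 = F2 A9 B1 84.
Offset 15: leading byte 0xE2 = 11100010 → 3-byte char #6 = E2 82 AE.
Leading byte 0xE2 = 11100010 matches 1110xxxx → 3-byte sequence.
Byte 1: 0xE2 = 11100010, payload 0010 (4 bits).
Byte 2: 0x82 = 10000010 (10xxxxxx ✓), payload 000010.
Byte 3: 0xAE = 10101110 (10xxxxxx ✓), payload 101110.
Concatenate: 0010000010101110 = 0x20AE (16 bits → U+20AE).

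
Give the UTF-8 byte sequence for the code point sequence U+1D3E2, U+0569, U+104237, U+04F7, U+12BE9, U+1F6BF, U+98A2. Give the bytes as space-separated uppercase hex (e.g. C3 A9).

F0 9D 8F A2 D5 A9 F4 84 88 B7 D3 B7 F0 92 AF A9 F0 9F 9A BF E9 A2 A2

U+1D3E2: 4-byte form → F0 9D 8F A2.
U+0569: 2-byte form → D5 A9.
U+104237: 4-byte form → F4 84 88 B7.
U+04F7: 2-byte form → D3 B7.
U+12BE9: 4-byte form → F0 92 AF A9.
U+1F6BF: 4-byte form → F0 9F 9A BF.
U+98A2: 3-byte form → E9 A2 A2.
Concatenated (23 bytes): F0 9D 8F A2 D5 A9 F4 84 88 B7 D3 B7 F0 92 AF A9 F0 9F 9A BF E9 A2 A2.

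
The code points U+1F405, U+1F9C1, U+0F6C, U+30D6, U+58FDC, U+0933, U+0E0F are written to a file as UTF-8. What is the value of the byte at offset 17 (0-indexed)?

U+1F405 → 4-byte form F0 9F 90 85 at offsets 0–3.
U+1F9C1 → 4-byte form F0 9F A7 81 at offsets 4–7.
U+0F6C → 3-byte form E0 BD AC at offsets 8–10.
U+30D6 → 3-byte form E3 83 96 at offsets 11–13.
U+58FDC → 4-byte form F1 98 BF 9C at offsets 14–17.
Offset 17 falls in char 5's range; it's byte 4 of F1 98 BF 9C = 0x9C.

0x9C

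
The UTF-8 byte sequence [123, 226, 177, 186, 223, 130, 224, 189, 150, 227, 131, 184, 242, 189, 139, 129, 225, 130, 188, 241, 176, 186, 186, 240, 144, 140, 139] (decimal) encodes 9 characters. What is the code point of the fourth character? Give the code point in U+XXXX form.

U+0F56

Offset 0: leading byte 0x7B = 01111011 → 1-byte char #1 = 7B.
Offset 1: leading byte 0xE2 = 11100010 → 3-byte char #2 = E2 B1 BA.
Offset 4: leading byte 0xDF = 11011111 → 2-byte char #3 = DF 82.
Offset 6: leading byte 0xE0 = 11100000 → 3-byte char #4 = E0 BD 96.
Leading byte 0xE0 = 11100000 matches 1110xxxx → 3-byte sequence.
Byte 1: 0xE0 = 11100000, payload 0000 (4 bits).
Byte 2: 0xBD = 10111101 (10xxxxxx ✓), payload 111101.
Byte 3: 0x96 = 10010110 (10xxxxxx ✓), payload 010110.
Concatenate: 0000111101010110 = 0xF56 (16 bits → U+0F56).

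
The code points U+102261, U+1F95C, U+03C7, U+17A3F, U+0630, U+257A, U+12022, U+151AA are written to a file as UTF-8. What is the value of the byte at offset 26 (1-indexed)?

0x86

1-indexed offset 26 is 0-indexed offset 25.
U+102261 → 4-byte form F4 82 89 A1 at offsets 0–3.
U+1F95C → 4-byte form F0 9F A5 9C at offsets 4–7.
U+03C7 → 2-byte form CF 87 at offsets 8–9.
U+17A3F → 4-byte form F0 97 A8 BF at offsets 10–13.
U+0630 → 2-byte form D8 B0 at offsets 14–15.
U+257A → 3-byte form E2 95 BA at offsets 16–18.
U+12022 → 4-byte form F0 92 80 A2 at offsets 19–22.
U+151AA → 4-byte form F0 95 86 AA at offsets 23–26.
Offset 25 falls in char 8's range; it's byte 3 of F0 95 86 AA = 0x86.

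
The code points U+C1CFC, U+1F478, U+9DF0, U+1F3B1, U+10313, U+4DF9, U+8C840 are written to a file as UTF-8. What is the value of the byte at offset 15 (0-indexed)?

0xF0

U+C1CFC → 4-byte form F3 81 B3 BC at offsets 0–3.
U+1F478 → 4-byte form F0 9F 91 B8 at offsets 4–7.
U+9DF0 → 3-byte form E9 B7 B0 at offsets 8–10.
U+1F3B1 → 4-byte form F0 9F 8E B1 at offsets 11–14.
U+10313 → 4-byte form F0 90 8C 93 at offsets 15–18.
Offset 15 falls in char 5's range; it's byte 1 of F0 90 8C 93 = 0xF0.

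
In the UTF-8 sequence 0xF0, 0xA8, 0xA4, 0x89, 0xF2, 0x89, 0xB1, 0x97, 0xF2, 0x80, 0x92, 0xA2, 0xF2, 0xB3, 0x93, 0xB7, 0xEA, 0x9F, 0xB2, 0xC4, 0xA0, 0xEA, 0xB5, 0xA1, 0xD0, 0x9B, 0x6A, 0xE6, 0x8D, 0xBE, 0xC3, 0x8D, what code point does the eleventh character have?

U+00CD

Offset 0: leading byte 0xF0 = 11110000 → 4-byte char #1 = F0 A8 A4 89.
Offset 4: leading byte 0xF2 = 11110010 → 4-byte char #2 = F2 89 B1 97.
Offset 8: leading byte 0xF2 = 11110010 → 4-byte char #3 = F2 80 92 A2.
Offset 12: leading byte 0xF2 = 11110010 → 4-byte char #4 = F2 B3 93 B7.
Offset 16: leading byte 0xEA = 11101010 → 3-byte char #5 = EA 9F B2.
Offset 19: leading byte 0xC4 = 11000100 → 2-byte char #6 = C4 A0.
Offset 21: leading byte 0xEA = 11101010 → 3-byte char #7 = EA B5 A1.
Offset 24: leading byte 0xD0 = 11010000 → 2-byte char #8 = D0 9B.
Offset 26: leading byte 0x6A = 01101010 → 1-byte char #9 = 6A.
Offset 27: leading byte 0xE6 = 11100110 → 3-byte char #10 = E6 8D BE.
Offset 30: leading byte 0xC3 = 11000011 → 2-byte char #11 = C3 8D.
Leading byte 0xC3 = 11000011 matches 110xxxxx → 2-byte sequence.
Byte 1: 0xC3 = 11000011, payload 00011 (5 bits).
Byte 2: 0x8D = 10001101 (10xxxxxx ✓), payload 001101.
Concatenate: 00011001101 = 0xCD (11 bits → U+00CD).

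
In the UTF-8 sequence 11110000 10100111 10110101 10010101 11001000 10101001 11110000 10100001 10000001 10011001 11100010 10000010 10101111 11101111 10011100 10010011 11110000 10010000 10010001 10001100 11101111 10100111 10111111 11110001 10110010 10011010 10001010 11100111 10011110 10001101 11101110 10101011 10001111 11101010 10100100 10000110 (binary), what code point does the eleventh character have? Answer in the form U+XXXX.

U+A906

Offset 0: leading byte 0xF0 = 11110000 → 4-byte char #1 = F0 A7 B5 95.
Offset 4: leading byte 0xC8 = 11001000 → 2-byte char #2 = C8 A9.
Offset 6: leading byte 0xF0 = 11110000 → 4-byte char #3 = F0 A1 81 99.
Offset 10: leading byte 0xE2 = 11100010 → 3-byte char #4 = E2 82 AF.
Offset 13: leading byte 0xEF = 11101111 → 3-byte char #5 = EF 9C 93.
Offset 16: leading byte 0xF0 = 11110000 → 4-byte char #6 = F0 90 91 8C.
Offset 20: leading byte 0xEF = 11101111 → 3-byte char #7 = EF A7 BF.
Offset 23: leading byte 0xF1 = 11110001 → 4-byte char #8 = F1 B2 9A 8A.
Offset 27: leading byte 0xE7 = 11100111 → 3-byte char #9 = E7 9E 8D.
Offset 30: leading byte 0xEE = 11101110 → 3-byte char #10 = EE AB 8F.
Offset 33: leading byte 0xEA = 11101010 → 3-byte char #11 = EA A4 86.
Leading byte 0xEA = 11101010 matches 1110xxxx → 3-byte sequence.
Byte 1: 0xEA = 11101010, payload 1010 (4 bits).
Byte 2: 0xA4 = 10100100 (10xxxxxx ✓), payload 100100.
Byte 3: 0x86 = 10000110 (10xxxxxx ✓), payload 000110.
Concatenate: 1010100100000110 = 0xA906 (16 bits → U+A906).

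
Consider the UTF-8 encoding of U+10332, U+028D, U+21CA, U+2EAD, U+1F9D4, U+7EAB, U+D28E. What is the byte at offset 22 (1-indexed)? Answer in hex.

0x8E

1-indexed offset 22 is 0-indexed offset 21.
U+10332 → 4-byte form F0 90 8C B2 at offsets 0–3.
U+028D → 2-byte form CA 8D at offsets 4–5.
U+21CA → 3-byte form E2 87 8A at offsets 6–8.
U+2EAD → 3-byte form E2 BA AD at offsets 9–11.
U+1F9D4 → 4-byte form F0 9F A7 94 at offsets 12–15.
U+7EAB → 3-byte form E7 BA AB at offsets 16–18.
U+D28E → 3-byte form ED 8A 8E at offsets 19–21.
Offset 21 falls in char 7's range; it's byte 3 of ED 8A 8E = 0x8E.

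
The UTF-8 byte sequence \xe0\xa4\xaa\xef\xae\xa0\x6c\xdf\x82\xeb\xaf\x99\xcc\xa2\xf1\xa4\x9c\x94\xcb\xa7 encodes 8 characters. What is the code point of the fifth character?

U+BBD9

Offset 0: leading byte 0xE0 = 11100000 → 3-byte char #1 = E0 A4 AA.
Offset 3: leading byte 0xEF = 11101111 → 3-byte char #2 = EF AE A0.
Offset 6: leading byte 0x6C = 01101100 → 1-byte char #3 = 6C.
Offset 7: leading byte 0xDF = 11011111 → 2-byte char #4 = DF 82.
Offset 9: leading byte 0xEB = 11101011 → 3-byte char #5 = EB AF 99.
Leading byte 0xEB = 11101011 matches 1110xxxx → 3-byte sequence.
Byte 1: 0xEB = 11101011, payload 1011 (4 bits).
Byte 2: 0xAF = 10101111 (10xxxxxx ✓), payload 101111.
Byte 3: 0x99 = 10011001 (10xxxxxx ✓), payload 011001.
Concatenate: 1011101111011001 = 0xBBD9 (16 bits → U+BBD9).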